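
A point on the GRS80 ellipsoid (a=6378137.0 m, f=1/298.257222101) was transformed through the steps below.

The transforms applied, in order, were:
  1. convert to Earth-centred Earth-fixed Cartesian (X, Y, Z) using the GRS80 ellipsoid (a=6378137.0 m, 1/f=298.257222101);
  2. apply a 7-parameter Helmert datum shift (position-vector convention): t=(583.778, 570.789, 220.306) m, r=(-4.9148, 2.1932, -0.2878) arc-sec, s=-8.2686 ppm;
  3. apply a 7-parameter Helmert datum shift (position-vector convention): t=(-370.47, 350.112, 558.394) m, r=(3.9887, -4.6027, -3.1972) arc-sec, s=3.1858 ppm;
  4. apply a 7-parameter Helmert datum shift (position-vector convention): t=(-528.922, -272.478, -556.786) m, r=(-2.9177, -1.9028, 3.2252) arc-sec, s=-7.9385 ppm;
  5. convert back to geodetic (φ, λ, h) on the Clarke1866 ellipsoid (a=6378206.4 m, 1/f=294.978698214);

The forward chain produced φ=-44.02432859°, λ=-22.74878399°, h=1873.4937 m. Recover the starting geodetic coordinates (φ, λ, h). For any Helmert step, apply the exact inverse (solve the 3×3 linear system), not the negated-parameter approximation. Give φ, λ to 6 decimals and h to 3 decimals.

start: φ=-44.024329°, λ=-22.748784°, h=1873.494 m
→ ECEF (a=6378206.400, f=1/294.978698214): X=4237623.0262, Y=-1776877.0609, Z=-4411135.3134
→ Helmert⁻¹: X=4238117.1248, Y=-1776622.5638, Z=-4410677.7688
→ Helmert⁻¹: X=4238403.2003, Y=-1776986.6219, Z=-4411282.3246
→ Helmert⁻¹: X=4237903.8511, Y=-1777461.0794, Z=-4411536.3991
→ geod (Bowring, a=6378137.000): φ=-44.02175300°, λ=-22.75414500°, h=2455.5520 m

φ=-44.021753°, λ=-22.754145°, h=2455.552 m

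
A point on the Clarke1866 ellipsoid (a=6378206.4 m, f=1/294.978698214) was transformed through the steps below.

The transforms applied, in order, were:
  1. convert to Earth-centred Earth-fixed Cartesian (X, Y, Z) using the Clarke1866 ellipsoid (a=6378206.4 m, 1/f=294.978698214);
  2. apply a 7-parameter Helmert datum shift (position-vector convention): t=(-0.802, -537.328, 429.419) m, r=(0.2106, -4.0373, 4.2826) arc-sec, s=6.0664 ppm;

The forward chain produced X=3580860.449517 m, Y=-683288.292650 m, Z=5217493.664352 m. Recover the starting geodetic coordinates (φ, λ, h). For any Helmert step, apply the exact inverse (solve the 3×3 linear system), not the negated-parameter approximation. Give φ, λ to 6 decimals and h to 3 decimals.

start: X=3580860.4495, Y=-683288.2927, Z=5217493.6644 m
→ Helmert⁻¹: X=3580927.4653, Y=-682815.8457, Z=5216963.2030
→ geod (Bowring, a=6378206.400): φ=55.23785400°, λ=-10.79563700°, h=777.6340 m

φ=55.237854°, λ=-10.795637°, h=777.634 m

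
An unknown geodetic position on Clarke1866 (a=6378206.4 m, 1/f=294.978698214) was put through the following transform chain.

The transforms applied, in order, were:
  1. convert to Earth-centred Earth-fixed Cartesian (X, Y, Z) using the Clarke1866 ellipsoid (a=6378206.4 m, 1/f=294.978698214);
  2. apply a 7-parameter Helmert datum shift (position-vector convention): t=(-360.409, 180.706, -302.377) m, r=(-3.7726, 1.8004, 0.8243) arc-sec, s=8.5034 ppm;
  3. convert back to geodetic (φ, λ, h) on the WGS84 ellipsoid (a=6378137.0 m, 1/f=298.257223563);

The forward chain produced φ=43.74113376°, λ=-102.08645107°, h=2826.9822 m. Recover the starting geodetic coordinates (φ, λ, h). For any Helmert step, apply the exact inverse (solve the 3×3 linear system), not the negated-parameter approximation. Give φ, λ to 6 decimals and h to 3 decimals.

φ=43.743479°, λ=-102.082094°, h=3098.738 m

start: φ=43.741134°, λ=-102.086451°, h=2826.982 m
→ ECEF (a=6378137.000, f=1/298.257223563): X=-966836.0023, Y=-4515096.0274, Z=4389311.0762
→ Helmert⁻¹: X=-966523.7337, Y=-4515314.7600, Z=4389485.1050
→ geod (Bowring, a=6378206.400): φ=43.74347900°, λ=-102.08209400°, h=3098.7380 m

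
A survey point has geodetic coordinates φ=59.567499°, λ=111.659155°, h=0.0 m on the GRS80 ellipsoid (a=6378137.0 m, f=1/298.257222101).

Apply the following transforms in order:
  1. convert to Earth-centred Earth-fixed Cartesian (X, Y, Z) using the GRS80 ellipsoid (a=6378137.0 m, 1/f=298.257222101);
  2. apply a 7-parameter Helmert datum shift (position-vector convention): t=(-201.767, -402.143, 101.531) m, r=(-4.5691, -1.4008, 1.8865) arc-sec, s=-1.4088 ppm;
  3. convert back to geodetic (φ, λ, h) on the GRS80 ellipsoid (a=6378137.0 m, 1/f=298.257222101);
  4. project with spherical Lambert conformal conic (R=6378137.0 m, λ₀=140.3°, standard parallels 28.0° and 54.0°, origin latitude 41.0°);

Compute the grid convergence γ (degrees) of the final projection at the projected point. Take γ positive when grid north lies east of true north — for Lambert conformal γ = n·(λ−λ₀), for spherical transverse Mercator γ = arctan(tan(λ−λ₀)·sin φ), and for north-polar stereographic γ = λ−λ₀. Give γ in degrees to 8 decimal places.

-18.95219112

start: φ=59.567499°, λ=111.659155°, h=0.000 m
→ ECEF (a=6378137.000, f=1/298.257222101): X=-1195368.8787, Y=3010073.7105, Z=5476227.7028
→ Helmert 7p (PV): X=-1195633.6823, Y=3009777.7012, Z=5476246.7229
→ geod (Bowring, a=6378137.000): φ=59.56895815°, λ=111.66544192°, h=-73.4329 m
→ into lcc (λ₀=140.3°): φ=59.56895815°, λ−λ₀=-28.63455808°
convergence γ = -18.95219112°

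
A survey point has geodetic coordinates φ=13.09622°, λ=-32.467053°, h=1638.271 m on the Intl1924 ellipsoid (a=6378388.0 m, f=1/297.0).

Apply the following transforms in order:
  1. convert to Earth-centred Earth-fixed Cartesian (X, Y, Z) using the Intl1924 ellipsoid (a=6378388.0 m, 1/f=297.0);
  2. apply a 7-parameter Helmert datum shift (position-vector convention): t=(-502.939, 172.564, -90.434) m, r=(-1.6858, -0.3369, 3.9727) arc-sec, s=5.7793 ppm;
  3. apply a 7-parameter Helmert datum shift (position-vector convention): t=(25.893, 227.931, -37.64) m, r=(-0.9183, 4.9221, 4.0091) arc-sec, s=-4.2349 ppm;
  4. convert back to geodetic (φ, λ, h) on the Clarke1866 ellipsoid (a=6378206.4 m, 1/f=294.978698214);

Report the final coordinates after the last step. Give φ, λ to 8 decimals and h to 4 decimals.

φ=13.09624930°, λ=-32.46378239°, h=1206.6867 m

start: φ=13.096220°, λ=-32.467053°, h=1638.271 m
→ ECEF (a=6378388.000, f=1/297.0): X=5243732.2261, Y=-3336388.2922, Z=1436163.1328
→ Helmert 7p (PV): X=5243321.5063, Y=-3336122.2765, Z=1436116.8321
→ Helmert 7p (PV): X=5243424.3071, Y=-3335771.9114, Z=1435962.8418
→ geod (Bowring, a=6378206.400): φ=13.09624930°, λ=-32.46378239°, h=1206.6867 m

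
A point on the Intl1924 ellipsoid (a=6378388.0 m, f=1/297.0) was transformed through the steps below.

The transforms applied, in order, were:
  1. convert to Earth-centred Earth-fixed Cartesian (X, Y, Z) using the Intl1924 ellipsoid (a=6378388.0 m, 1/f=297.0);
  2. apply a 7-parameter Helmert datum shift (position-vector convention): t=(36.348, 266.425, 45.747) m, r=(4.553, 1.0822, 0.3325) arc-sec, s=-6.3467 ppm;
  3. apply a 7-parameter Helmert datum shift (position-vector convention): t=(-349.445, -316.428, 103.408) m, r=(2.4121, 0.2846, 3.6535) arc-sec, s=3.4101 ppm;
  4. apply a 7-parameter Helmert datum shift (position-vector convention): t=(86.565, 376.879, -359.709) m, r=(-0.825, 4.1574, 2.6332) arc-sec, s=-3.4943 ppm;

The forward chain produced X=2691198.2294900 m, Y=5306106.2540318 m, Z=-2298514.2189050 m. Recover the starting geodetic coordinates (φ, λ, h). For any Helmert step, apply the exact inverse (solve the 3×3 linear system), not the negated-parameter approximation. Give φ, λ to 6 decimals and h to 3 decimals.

start: X=2691198.2295, Y=5306106.2540, Z=-2298514.2189 m
→ Helmert⁻¹: X=2691235.1210, Y=5305722.7500, Z=-2298087.0754
→ Helmert⁻¹: X=2691672.5410, Y=5305946.5311, Z=-2298240.9812
→ Helmert⁻¹: X=2691673.8878, Y=5305658.7069, Z=-2298404.3074
→ geod (Bowring, a=6378388.000): φ=-21.25307200°, λ=63.10034700°, h=2327.1500 m

φ=-21.253072°, λ=63.100347°, h=2327.150 m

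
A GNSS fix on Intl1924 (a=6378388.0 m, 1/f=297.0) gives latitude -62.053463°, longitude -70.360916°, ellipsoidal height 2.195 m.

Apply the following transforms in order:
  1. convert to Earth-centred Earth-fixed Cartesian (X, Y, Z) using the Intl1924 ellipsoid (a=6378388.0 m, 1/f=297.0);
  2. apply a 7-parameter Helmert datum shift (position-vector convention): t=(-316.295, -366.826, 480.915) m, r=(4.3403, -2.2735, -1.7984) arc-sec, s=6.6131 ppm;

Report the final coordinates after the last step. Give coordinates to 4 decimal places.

start: φ=-62.053463°, λ=-70.360916°, h=2.195 m
→ ECEF (a=6378388.000, f=1/297.0): X=1007303.7647, Y=-2822743.0036, Z=-5611435.2071
→ Helmert 7p (PV): X=1007031.3707, Y=-2823019.2006, Z=-5611039.6959

X=1007031.3707 m, Y=-2823019.2006 m, Z=-5611039.6959 m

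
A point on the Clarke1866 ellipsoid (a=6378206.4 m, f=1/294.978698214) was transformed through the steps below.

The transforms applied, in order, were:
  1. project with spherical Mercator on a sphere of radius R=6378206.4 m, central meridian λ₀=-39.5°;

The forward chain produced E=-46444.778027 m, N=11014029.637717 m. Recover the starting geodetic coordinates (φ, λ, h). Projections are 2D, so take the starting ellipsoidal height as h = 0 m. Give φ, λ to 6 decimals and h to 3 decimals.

start: E=-46444.7780, N=11014029.6377 m
→ merc⁻¹: φ=69.83093200°, λ=-39.91721600°

φ=69.830932°, λ=-39.917216°, h=0.000 m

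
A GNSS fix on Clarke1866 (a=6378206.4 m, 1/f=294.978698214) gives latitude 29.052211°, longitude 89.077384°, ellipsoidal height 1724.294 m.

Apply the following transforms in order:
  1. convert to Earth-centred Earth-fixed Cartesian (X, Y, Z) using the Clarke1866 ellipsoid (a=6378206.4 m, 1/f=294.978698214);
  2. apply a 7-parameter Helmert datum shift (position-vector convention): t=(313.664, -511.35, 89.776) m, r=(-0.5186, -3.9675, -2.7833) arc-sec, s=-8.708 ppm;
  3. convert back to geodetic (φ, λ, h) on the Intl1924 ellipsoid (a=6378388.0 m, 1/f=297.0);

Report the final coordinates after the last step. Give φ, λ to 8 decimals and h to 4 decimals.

start: φ=29.052211°, λ=89.077384°, h=1724.294 m
→ ECEF (a=6378206.400, f=1/294.978698214): X=89875.6359, Y=5580923.7334, Z=3079628.8246
→ Helmert 7p (PV): X=90204.5885, Y=5580370.3148, Z=3079679.4803
→ geod (Bowring, a=6378388.000): φ=29.05389079°, λ=89.07391592°, h=1053.7433 m

φ=29.05389079°, λ=89.07391592°, h=1053.7433 m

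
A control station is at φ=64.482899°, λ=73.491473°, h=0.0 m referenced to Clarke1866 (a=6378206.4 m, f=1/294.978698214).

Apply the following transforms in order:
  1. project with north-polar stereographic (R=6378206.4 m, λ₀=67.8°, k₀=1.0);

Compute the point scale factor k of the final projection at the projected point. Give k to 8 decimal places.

start: φ=64.482899°, λ=73.491473°, h=0.000 m
→ into stereo (λ₀=67.8°): φ=64.48289900°, λ−λ₀=5.69147300°
scale k = 1.05127226

1.05127226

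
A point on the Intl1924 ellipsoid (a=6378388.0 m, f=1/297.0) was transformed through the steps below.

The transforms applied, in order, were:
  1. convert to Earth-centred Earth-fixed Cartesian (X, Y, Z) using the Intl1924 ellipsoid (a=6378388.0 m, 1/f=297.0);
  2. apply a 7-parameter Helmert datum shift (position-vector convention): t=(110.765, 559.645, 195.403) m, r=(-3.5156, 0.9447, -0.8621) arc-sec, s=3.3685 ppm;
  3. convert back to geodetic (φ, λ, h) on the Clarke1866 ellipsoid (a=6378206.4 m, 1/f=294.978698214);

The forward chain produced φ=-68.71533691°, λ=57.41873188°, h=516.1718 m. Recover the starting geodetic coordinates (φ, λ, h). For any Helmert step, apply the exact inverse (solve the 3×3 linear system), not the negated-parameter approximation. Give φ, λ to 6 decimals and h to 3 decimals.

φ=-68.718560°, λ=57.414615°, h=174.985 m

start: φ=-68.715337°, λ=57.418732°, h=516.172 m
→ ECEF (a=6378206.400, f=1/294.978698214): X=1250559.1627, Y=1956854.0775, Z=-5920814.6036
→ Helmert⁻¹: X=1250463.1268, Y=1956393.9865, Z=-5920950.9896
→ geod (Bowring, a=6378388.000): φ=-68.71856000°, λ=57.41461500°, h=174.9850 m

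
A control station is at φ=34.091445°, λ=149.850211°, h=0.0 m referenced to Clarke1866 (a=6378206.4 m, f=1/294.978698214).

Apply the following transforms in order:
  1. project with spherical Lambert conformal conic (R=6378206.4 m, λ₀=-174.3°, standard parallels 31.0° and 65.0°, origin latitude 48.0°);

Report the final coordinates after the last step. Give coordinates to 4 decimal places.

E=-3139607.7538 m, N=-741317.3198 m

start: φ=34.091445°, λ=149.850211°, h=0.000 m
→ lcc (R=6378206.4, λ₀=-174.3°): E=-3139607.7538, N=-741317.3198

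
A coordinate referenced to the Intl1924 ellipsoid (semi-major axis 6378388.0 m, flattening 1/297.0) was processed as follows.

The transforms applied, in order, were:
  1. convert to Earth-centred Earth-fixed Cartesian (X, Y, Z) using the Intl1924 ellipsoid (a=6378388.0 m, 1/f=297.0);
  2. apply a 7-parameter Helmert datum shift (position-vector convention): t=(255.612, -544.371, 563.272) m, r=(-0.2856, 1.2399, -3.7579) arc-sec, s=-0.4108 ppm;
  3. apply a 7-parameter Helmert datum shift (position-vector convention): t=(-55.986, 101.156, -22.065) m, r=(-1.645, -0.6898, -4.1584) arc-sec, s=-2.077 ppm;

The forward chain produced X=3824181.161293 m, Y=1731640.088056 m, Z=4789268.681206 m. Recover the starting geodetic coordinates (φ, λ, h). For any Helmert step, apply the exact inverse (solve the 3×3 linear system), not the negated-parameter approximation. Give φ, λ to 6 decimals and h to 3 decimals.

start: X=3824181.1613, Y=1731640.0881, Z=4789268.6812 m
→ Helmert⁻¹: X=3824226.1973, Y=1731581.4312, Z=4789301.7141
→ Helmert⁻¹: X=3823911.8115, Y=1732189.5502, Z=4788765.7941
→ geod (Bowring, a=6378388.000): φ=48.95282800°, λ=24.36999800°, h=2068.0160 m

φ=48.952828°, λ=24.369998°, h=2068.016 m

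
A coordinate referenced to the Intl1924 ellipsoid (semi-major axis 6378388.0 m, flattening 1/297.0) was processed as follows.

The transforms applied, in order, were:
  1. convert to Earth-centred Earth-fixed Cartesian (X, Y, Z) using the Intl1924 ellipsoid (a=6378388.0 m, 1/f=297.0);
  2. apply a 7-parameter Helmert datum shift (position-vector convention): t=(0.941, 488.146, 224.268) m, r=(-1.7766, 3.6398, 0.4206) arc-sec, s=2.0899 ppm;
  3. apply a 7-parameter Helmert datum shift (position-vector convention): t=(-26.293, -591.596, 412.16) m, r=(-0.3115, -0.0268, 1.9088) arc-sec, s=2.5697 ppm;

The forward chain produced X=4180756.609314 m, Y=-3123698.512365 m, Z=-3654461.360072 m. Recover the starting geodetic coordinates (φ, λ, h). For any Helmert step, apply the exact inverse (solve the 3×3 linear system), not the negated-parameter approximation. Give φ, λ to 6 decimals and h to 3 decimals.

start: X=4180756.6093, Y=-3123698.5124, Z=-3654461.3601 m
→ Helmert⁻¹: X=4180742.7823, Y=-3123132.0605, Z=-3654869.3879
→ Helmert⁻¹: X=4180791.2323, Y=-3123590.7220, Z=-3655039.1460
→ geod (Bowring, a=6378388.000): φ=-35.18768800°, λ=-36.76447800°, h=135.4690 m

φ=-35.187688°, λ=-36.764478°, h=135.469 m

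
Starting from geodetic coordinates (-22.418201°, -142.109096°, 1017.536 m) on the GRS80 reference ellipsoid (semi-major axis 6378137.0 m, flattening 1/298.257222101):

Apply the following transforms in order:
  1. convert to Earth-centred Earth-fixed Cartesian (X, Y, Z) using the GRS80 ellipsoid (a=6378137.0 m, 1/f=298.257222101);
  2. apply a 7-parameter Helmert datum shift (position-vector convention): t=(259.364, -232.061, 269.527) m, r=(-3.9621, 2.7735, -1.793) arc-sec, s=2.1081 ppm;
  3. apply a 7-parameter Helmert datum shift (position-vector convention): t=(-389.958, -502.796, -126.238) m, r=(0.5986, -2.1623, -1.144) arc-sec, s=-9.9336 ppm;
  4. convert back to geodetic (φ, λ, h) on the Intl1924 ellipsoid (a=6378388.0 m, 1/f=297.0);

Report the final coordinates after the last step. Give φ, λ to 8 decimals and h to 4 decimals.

φ=-22.41496633°, λ=-142.10479983°, h=1187.5757 m

start: φ=-22.418201°, λ=-142.109096°, h=1017.536 m
→ ECEF (a=6378137.000, f=1/298.257222101): X=-4656109.7737, Y=-3623495.5641, Z=-2417673.9317
→ Helmert 7p (PV): X=-4655924.2322, Y=-3623741.2302, Z=-2417277.2906
→ Helmert 7p (PV): X=-4656262.6978, Y=-3624175.1915, Z=-2417438.8408
→ geod (Bowring, a=6378388.000): φ=-22.41496633°, λ=-142.10479983°, h=1187.5757 m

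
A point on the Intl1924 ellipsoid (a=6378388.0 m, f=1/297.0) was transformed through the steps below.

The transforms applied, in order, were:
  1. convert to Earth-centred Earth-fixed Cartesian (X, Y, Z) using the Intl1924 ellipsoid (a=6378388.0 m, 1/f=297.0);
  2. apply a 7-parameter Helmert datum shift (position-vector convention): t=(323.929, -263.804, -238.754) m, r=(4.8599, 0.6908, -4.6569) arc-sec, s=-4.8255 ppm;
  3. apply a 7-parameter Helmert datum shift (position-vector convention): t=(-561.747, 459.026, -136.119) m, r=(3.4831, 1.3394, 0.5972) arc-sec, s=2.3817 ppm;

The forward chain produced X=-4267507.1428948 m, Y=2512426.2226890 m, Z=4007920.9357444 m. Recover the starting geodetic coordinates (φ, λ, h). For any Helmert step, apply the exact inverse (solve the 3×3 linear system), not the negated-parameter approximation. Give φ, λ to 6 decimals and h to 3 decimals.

φ=39.175983°, λ=149.513528°, h=972.642 m

start: X=-4267507.1429, Y=2512426.2227, Z=4007920.9357 m
→ Helmert⁻¹: X=-4266953.9864, Y=2512041.2490, Z=4007977.3812
→ Helmert⁻¹: X=-4267368.6522, Y=2512315.2687, Z=4008161.9913
→ geod (Bowring, a=6378388.000): φ=39.17598300°, λ=149.51352800°, h=972.6420 m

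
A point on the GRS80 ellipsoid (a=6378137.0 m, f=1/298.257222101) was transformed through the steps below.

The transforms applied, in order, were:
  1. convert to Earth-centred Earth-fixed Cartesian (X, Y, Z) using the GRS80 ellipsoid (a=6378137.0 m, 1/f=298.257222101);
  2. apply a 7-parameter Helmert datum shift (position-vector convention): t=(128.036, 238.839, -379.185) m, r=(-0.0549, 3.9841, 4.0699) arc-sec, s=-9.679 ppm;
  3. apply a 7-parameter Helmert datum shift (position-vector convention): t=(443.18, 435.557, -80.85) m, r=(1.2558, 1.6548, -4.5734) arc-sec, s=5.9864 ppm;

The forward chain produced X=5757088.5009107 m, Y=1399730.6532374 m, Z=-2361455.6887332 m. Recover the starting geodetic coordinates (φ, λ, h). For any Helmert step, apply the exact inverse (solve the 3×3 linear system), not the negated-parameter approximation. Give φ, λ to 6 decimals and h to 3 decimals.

start: X=5757088.5009, Y=1399730.6532, Z=-2361455.6887 m
→ Helmert⁻¹: X=5756598.7756, Y=1399399.9811, Z=-2361323.0392
→ Helmert⁻¹: X=5756599.6635, Y=1399061.7272, Z=-2360855.1422
→ geod (Bowring, a=6378137.000): φ=-21.86051600°, λ=13.66010300°, h=2066.8890 m

φ=-21.860516°, λ=13.660103°, h=2066.889 m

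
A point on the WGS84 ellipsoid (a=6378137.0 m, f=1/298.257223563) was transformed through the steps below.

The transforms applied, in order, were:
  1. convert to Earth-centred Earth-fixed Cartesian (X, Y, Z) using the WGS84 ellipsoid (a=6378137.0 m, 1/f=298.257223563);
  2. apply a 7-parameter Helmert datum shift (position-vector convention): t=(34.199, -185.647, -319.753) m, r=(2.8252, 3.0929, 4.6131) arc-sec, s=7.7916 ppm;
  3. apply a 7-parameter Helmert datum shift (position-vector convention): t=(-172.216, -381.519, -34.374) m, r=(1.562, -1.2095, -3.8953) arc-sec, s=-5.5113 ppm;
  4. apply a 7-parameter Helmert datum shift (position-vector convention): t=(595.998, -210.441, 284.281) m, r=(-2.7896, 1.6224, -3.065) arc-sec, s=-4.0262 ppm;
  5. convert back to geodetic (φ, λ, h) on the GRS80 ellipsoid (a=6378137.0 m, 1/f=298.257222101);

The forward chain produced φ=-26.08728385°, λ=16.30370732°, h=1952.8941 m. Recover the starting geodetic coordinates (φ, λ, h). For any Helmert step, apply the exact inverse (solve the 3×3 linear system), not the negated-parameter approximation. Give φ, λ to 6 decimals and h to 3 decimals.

start: φ=-26.087284°, λ=16.303707°, h=1952.894 m
→ ECEF (a=6378137.000, f=1/298.257222101): X=5503256.9622, Y=1609651.4992, Z=-2788608.8728
→ Helmert⁻¹: X=5502681.1313, Y=1609987.9065, Z=-2788839.3265
→ Helmert⁻¹: X=5502836.9085, Y=1610461.1020, Z=-2788864.7858
→ Helmert⁻¹: X=5502837.6648, Y=1610472.9355, Z=-2788462.8504
→ geod (Bowring, a=6378137.000): φ=-26.08678200°, λ=16.31276200°, h=1734.4170 m

φ=-26.086782°, λ=16.312762°, h=1734.417 m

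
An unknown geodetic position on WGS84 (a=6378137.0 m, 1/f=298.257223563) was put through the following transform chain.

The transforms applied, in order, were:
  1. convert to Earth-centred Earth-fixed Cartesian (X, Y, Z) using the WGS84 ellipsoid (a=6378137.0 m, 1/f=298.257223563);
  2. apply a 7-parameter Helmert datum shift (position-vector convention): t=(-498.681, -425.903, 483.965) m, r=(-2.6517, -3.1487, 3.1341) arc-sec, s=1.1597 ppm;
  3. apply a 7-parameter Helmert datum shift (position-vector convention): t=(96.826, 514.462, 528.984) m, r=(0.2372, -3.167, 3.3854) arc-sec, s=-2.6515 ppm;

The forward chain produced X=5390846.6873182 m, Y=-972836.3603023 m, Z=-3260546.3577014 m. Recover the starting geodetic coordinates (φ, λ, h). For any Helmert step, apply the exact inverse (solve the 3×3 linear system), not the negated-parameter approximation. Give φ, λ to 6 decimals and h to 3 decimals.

φ=-30.938908°, λ=-10.231312°, h=3218.562 m

start: X=5390846.6873, Y=-972836.3603, Z=-3260546.3577 m
→ Helmert⁻¹: X=5390698.1058, Y=-973445.6303, Z=-3261165.6381
→ Helmert⁻¹: X=5391125.9579, Y=-973058.5823, Z=-3261740.6273
→ geod (Bowring, a=6378137.000): φ=-30.93890800°, λ=-10.23131200°, h=3218.5620 m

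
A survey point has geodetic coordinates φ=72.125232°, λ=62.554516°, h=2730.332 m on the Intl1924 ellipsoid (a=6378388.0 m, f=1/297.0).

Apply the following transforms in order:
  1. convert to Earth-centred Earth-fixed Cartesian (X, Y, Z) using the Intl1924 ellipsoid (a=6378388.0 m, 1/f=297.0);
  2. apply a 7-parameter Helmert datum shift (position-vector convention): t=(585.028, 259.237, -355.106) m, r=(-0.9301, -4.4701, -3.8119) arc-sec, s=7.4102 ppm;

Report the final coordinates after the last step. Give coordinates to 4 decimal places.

X=905982.3287 m, Y=1743760.1117 m, Z=6050433.7731 m

start: φ=72.125232°, λ=62.554516°, h=2730.332 m
→ ECEF (a=6378388.000, f=1/297.0): X=905489.5004, Y=1743477.4048, Z=6050732.2802
→ Helmert 7p (PV): X=905982.3287, Y=1743760.1117, Z=6050433.7731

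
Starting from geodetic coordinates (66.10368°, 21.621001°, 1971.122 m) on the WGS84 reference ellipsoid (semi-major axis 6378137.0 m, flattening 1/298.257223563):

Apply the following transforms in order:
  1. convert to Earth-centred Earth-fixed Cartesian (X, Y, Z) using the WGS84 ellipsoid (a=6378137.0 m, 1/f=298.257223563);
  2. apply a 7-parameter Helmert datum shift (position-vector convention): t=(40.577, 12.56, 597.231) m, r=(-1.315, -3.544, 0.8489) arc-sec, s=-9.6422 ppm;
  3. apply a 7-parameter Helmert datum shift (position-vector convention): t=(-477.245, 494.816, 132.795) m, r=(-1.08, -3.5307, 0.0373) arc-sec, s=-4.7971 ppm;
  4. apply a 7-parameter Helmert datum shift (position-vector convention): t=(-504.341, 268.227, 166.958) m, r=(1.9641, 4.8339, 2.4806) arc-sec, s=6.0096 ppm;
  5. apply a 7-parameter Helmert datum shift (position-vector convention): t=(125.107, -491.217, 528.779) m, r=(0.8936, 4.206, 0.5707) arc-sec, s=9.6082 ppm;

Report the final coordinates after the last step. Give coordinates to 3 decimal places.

start: φ=66.103680°, λ=21.621001°, h=1971.122 m
→ ECEF (a=6378137.000, f=1/298.257223563): X=2409381.5397, Y=954963.3483, Z=5810442.5078
→ Helmert 7p (PV): X=2409295.1219, Y=955013.6592, Z=5811019.0224
→ Helmert 7p (PV): X=2408706.6780, Y=955534.7559, Z=5811160.1814
→ Helmert 7p (PV): X=2408341.5085, Y=955782.3577, Z=5811314.7116
→ Helmert 7p (PV): X=2408605.6120, Y=955281.8111, Z=5811854.3581

X=2408605.612 m, Y=955281.811 m, Z=5811854.358 m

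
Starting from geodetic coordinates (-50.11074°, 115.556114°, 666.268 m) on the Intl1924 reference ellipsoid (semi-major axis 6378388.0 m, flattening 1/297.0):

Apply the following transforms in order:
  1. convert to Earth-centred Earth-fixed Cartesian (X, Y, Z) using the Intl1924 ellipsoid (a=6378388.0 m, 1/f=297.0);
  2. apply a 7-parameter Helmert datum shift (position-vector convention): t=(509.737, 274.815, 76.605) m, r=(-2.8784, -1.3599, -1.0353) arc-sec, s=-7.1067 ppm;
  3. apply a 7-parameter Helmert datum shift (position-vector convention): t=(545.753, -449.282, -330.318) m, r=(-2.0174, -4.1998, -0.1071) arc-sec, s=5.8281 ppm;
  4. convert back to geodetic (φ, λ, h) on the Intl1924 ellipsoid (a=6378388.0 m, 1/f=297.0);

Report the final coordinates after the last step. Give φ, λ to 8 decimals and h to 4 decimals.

φ=-50.11831919°, λ=115.54257749°, h=460.6704 m

start: φ=-50.110740°, λ=115.556114°, h=666.268 m
→ ECEF (a=6378388.000, f=1/297.0): X=-1768306.2625, Y=3698006.2219, Z=-4871302.4219
→ Helmert 7p (PV): X=-1767733.2813, Y=3698195.6539, Z=-4871254.4612
→ Helmert 7p (PV): X=-1767096.7254, Y=3697721.1990, Z=-4871685.3336
→ geod (Bowring, a=6378388.000): φ=-50.11831919°, λ=115.54257749°, h=460.6704 m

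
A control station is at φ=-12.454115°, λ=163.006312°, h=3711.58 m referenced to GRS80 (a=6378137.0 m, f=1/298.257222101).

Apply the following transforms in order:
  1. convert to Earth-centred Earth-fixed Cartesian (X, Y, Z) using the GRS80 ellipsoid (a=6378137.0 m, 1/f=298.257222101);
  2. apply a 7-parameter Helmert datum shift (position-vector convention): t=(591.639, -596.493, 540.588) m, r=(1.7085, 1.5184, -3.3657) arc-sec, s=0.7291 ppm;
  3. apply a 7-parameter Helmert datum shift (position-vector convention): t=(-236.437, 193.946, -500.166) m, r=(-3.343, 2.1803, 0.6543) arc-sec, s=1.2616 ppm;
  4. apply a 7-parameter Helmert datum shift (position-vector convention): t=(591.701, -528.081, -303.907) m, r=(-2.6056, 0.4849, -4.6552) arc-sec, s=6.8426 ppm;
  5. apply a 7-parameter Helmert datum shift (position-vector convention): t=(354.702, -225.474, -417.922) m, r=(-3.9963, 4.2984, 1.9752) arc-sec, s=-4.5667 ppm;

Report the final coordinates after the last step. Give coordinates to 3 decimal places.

X=-5959243.348 m, Y=1820545.951 m, Z=-1367814.212 m

start: φ=-12.454115°, λ=163.006312°, h=3711.580 m
→ ECEF (a=6378137.000, f=1/298.257222101): X=-5960510.9121, Y=1821593.0694, Z=-1367299.3420
→ Helmert 7p (PV): X=-5959903.9606, Y=1821106.4899, Z=-1366700.7848
→ Helmert 7p (PV): X=-5960168.1400, Y=1821261.6771, Z=-1367169.1917
→ Helmert 7p (PV): X=-5959579.3316, Y=1820863.3039, Z=-1367491.4489
→ Helmert 7p (PV): X=-5959243.3480, Y=1820545.9512, Z=-1367814.2119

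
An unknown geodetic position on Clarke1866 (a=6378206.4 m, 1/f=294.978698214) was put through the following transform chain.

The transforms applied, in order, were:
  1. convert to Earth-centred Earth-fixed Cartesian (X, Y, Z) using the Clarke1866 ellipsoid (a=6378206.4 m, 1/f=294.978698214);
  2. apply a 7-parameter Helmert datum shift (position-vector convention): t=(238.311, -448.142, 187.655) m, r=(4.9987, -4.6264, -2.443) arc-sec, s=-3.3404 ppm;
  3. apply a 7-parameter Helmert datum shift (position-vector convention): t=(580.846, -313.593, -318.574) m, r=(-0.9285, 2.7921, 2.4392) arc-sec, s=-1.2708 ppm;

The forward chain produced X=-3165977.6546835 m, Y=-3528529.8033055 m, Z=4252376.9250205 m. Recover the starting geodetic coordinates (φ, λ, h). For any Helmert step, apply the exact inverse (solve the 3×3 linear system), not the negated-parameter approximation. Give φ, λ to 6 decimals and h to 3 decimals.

start: X=-3165977.6547, Y=-3528529.8033, Z=4252376.9250 m
→ Helmert⁻¹: X=-3166661.8136, Y=-3528202.3896, Z=4252642.1557
→ Helmert⁻¹: X=-3166773.5373, Y=-3527700.4793, Z=4252625.2262
→ geod (Bowring, a=6378206.400): φ=42.08776000°, λ=-131.91393400°, h=-25.5240 m

φ=42.087760°, λ=-131.913934°, h=-25.524 m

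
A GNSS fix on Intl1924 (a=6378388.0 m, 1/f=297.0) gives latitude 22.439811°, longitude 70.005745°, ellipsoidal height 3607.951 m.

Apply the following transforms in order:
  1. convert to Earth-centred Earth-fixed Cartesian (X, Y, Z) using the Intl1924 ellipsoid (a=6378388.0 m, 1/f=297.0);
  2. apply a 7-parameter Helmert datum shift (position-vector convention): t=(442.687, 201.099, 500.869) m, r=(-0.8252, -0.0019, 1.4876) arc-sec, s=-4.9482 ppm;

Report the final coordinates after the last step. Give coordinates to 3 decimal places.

X=2018318.850 m, Y=5546134.648 m, Z=2421373.080 m

start: φ=22.439811°, λ=70.005745°, h=3607.951 m
→ ECEF (a=6378388.000, f=1/297.0): X=2017926.1684, Y=5545936.7524, Z=2420906.3590
→ Helmert 7p (PV): X=2018318.8504, Y=5546134.6476, Z=2421373.0800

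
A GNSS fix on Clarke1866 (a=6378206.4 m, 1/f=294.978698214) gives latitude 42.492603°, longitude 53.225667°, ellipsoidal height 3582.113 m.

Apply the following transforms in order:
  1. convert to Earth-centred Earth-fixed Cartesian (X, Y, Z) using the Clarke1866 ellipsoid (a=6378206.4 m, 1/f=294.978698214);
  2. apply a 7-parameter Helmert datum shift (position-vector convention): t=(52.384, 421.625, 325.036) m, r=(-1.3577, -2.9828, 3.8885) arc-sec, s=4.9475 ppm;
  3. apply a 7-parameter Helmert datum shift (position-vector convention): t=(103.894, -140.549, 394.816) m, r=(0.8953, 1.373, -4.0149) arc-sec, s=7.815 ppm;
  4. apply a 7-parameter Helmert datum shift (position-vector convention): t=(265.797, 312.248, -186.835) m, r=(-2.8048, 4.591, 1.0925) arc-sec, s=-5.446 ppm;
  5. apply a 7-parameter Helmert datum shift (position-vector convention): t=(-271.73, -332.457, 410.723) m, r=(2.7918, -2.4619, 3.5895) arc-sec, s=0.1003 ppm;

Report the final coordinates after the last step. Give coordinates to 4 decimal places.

X=2821596.5807 m, Y=3775459.6999 m, Z=4289287.3153 m

start: φ=42.492603°, λ=53.225667°, h=3582.113 m
→ ECEF (a=6378206.400, f=1/294.978698214): X=2821497.8813, Y=3775098.6187, Z=4288327.5649
→ Helmert 7p (PV): X=2821431.0423, Y=3775620.3393, Z=4288689.7703
→ Helmert 7p (PV): X=2821659.0259, Y=3775435.7625, Z=4289115.7098
→ Helmert 7p (PV): X=2821984.9250, Y=3775800.7179, Z=4288791.3744
→ Helmert 7p (PV): X=2821596.5807, Y=3775459.6999, Z=4289287.3153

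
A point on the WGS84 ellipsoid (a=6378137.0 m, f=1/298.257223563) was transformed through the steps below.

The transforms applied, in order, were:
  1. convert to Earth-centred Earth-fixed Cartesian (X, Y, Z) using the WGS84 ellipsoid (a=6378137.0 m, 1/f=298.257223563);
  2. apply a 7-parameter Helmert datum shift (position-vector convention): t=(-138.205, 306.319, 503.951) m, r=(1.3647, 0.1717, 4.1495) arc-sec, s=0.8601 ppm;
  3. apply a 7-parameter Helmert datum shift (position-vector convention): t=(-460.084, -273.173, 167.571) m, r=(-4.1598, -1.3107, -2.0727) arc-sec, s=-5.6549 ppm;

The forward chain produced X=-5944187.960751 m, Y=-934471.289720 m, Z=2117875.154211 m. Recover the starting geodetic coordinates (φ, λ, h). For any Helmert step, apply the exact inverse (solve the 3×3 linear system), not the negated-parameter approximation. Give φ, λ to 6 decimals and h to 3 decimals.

φ=19.507594°, λ=-171.064885°, h=2513.213 m

start: X=-5944187.9608, Y=-934471.2897, Z=2117875.1542 m
→ Helmert⁻¹: X=-5943738.6425, Y=-934305.8356, Z=2117738.4855
→ Helmert⁻¹: X=-5943615.8870, Y=-934477.7728, Z=2117233.9486
→ geod (Bowring, a=6378137.000): φ=19.50759400°, λ=-171.06488500°, h=2513.2130 m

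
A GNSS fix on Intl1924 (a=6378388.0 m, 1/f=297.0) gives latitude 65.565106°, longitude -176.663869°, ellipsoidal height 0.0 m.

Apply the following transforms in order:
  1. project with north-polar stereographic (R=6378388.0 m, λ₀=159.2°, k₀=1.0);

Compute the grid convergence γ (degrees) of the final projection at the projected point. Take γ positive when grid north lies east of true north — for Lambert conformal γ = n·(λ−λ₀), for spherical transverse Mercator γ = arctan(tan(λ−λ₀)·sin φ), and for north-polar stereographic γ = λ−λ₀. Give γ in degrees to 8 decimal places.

start: φ=65.565106°, λ=-176.663869°, h=0.000 m
→ into stereo (λ₀=159.2°): φ=65.56510600°, λ−λ₀=24.13613100°
convergence γ = 24.13613100°

24.13613100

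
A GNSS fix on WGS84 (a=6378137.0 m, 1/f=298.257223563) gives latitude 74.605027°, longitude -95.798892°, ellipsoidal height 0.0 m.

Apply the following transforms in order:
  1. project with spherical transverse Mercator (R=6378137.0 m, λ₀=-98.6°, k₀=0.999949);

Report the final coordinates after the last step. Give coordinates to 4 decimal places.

E=82746.2306 m, N=8306520.6007 m

start: φ=74.605027°, λ=-95.798892°, h=0.000 m
→ tm (R=6378137.0, λ₀=-98.6°): E=82746.2306, N=8306520.6007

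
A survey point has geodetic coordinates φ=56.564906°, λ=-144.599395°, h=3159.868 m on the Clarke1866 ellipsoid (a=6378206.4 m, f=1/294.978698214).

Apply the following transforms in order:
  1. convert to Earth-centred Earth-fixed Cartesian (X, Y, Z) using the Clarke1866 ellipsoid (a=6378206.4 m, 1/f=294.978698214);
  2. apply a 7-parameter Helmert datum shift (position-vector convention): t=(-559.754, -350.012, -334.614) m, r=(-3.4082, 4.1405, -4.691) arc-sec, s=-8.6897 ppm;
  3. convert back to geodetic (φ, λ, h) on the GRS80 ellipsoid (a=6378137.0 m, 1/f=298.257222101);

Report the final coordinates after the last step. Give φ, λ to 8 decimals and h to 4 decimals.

start: φ=56.564906°, λ=-144.599395°, h=3159.868 m
→ ECEF (a=6378206.400, f=1/294.978698214): X=-2872809.8946, Y=-2041645.3804, Z=5301794.1631
→ Helmert 7p (PV): X=-2873284.6909, Y=-2041824.7135, Z=5301504.8802
→ geod (Bowring, a=6378137.000): φ=56.55783153°, λ=-144.60148968°, h=3092.8766 m

φ=56.55783153°, λ=-144.60148968°, h=3092.8766 m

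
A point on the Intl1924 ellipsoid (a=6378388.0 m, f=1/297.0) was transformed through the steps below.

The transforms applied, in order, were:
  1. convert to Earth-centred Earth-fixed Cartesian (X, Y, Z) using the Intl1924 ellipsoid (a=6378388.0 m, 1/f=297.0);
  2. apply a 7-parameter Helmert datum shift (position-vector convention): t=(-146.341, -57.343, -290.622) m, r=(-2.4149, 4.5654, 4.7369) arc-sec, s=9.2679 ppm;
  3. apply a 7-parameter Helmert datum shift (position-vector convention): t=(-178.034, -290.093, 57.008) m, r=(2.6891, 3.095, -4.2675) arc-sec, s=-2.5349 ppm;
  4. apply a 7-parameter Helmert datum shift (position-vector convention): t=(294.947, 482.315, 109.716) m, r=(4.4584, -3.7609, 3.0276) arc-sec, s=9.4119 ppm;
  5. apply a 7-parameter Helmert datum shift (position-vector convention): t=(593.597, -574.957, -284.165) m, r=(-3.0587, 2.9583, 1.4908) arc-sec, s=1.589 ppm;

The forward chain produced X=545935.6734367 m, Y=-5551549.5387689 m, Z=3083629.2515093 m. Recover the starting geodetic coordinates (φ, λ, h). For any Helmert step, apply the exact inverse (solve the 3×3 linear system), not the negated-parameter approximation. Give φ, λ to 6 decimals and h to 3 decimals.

φ=29.103213°, λ=-84.391363°, h=206.201 m

start: X=545935.6734, Y=-5551549.5388, Z=3083629.2515 m
→ Helmert⁻¹: X=545256.8603, Y=-5551015.4323, Z=3083834.0204
→ Helmert⁻¹: X=544931.5278, Y=-5551386.8401, Z=3083805.3379
→ Helmert⁻¹: X=545179.5189, Y=-5551059.3348, Z=3083836.6972
→ Helmert⁻¹: X=545125.0652, Y=-5550999.1723, Z=3084045.8119
→ geod (Bowring, a=6378388.000): φ=29.10321300°, λ=-84.39136300°, h=206.2010 m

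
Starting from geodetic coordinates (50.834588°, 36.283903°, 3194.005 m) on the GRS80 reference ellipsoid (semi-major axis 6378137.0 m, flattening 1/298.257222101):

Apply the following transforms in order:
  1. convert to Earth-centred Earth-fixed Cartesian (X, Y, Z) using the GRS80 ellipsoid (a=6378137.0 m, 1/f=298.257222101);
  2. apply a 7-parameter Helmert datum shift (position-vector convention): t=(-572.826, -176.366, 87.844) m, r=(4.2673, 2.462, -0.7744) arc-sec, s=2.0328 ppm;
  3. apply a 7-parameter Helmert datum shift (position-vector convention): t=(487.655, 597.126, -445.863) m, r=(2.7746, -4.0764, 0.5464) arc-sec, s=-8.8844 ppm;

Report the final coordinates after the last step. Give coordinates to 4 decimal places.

start: φ=50.834588°, λ=36.283903°, h=3194.005 m
→ ECEF (a=6378137.000, f=1/298.257222101): X=3255277.3657, Y=2389831.1944, Z=4924419.9251
→ Helmert 7p (PV): X=3254778.9079, Y=2389545.5860, Z=4924528.3661
→ Helmert 7p (PV): X=3255133.9940, Y=2390063.8618, Z=4924135.2180

X=3255133.9940 m, Y=2390063.8618 m, Z=4924135.2180 m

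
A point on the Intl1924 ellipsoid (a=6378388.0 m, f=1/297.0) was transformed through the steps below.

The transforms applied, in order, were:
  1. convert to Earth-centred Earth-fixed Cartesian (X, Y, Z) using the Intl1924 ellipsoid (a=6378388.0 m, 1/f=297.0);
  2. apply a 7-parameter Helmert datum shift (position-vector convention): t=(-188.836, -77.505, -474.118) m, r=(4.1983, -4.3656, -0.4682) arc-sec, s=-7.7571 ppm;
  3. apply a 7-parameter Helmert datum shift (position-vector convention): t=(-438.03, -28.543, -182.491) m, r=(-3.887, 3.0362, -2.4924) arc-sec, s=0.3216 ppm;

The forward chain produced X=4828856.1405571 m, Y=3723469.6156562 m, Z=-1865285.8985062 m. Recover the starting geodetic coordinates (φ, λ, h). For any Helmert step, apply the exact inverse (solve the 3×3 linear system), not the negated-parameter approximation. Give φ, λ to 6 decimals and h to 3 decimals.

start: X=4828856.1406, Y=3723469.6157, Z=-1865285.8985 m
→ Helmert⁻¹: X=4829275.0755, Y=3723590.4604, Z=-1864961.5512
→ Helmert⁻¹: X=4829453.4561, Y=3723669.8592, Z=-1864679.9032
→ geod (Bowring, a=6378388.000): φ=-17.11043200°, λ=37.63342300°, h=475.5680 m

φ=-17.110432°, λ=37.633423°, h=475.568 m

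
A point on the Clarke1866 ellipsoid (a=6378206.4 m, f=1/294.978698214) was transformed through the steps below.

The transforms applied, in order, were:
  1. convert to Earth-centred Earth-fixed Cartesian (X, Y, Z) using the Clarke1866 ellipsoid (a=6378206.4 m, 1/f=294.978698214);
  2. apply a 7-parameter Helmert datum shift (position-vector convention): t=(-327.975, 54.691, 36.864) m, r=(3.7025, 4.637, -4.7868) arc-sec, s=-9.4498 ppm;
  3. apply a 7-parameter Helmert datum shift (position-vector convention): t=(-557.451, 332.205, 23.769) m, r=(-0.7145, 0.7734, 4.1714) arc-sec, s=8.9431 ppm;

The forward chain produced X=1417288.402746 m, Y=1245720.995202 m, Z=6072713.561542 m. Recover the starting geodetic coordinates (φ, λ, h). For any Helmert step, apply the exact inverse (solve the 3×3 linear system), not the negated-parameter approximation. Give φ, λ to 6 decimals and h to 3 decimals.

φ=72.845600°, λ=41.292550°, h=705.112 m

start: X=1417288.4027, Y=1245720.9952, Z=6072713.5615 m
→ Helmert⁻¹: X=1417835.5892, Y=1245327.9434, Z=6072645.1144
→ Helmert⁻¹: X=1418011.5443, Y=1245426.9339, Z=6072675.1582
→ geod (Bowring, a=6378206.400): φ=72.84560000°, λ=41.29255000°, h=705.1120 m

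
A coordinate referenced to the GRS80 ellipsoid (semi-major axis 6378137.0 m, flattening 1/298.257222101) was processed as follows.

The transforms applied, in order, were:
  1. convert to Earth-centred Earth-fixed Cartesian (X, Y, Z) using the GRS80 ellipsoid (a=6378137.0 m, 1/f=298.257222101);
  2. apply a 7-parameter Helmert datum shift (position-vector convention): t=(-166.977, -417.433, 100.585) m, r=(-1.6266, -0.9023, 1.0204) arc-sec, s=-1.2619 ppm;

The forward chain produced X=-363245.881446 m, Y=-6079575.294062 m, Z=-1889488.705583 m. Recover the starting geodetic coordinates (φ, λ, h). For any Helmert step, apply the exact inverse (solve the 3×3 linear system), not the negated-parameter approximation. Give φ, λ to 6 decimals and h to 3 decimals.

start: X=-363245.8814, Y=-6079575.2941, Z=-1889488.7056 m
→ Helmert⁻¹: X=-363117.7026, Y=-6079148.8344, Z=-1889638.0267
→ geod (Bowring, a=6378137.000): φ=-17.34762100°, λ=-93.41831100°, h=162.2410 m

φ=-17.347621°, λ=-93.418311°, h=162.241 m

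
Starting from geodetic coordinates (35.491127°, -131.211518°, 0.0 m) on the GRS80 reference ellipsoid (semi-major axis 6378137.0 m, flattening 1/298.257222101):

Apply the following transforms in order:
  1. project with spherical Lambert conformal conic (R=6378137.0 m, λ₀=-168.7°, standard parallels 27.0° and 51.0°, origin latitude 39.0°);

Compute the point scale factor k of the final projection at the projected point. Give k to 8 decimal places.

start: φ=35.491127°, λ=-131.211518°, h=0.000 m
→ into lcc (λ₀=-168.7°): φ=35.49112700°, λ−λ₀=37.48848200°
scale k = 0.98025681

0.98025681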